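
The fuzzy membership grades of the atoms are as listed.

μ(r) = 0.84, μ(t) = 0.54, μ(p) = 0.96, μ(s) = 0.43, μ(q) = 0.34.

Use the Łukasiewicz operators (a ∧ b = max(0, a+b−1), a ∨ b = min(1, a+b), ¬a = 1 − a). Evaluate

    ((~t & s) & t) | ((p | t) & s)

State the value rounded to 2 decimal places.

~t = 1 − 0.54 = 0.46
~t & s = max(0, a+b−1) on (0.46, 0.43) = 0.00
(~t & s) & t = max(0, a+b−1) on (0.00, 0.54) = 0.00
p | t = min(1, a+b) on (0.96, 0.54) = 1.00
(p | t) & s = max(0, a+b−1) on (1.00, 0.43) = 0.43
((~t & s) & t) | ((p | t) & s) = min(1, a+b) on (0.00, 0.43) = 0.43

0.43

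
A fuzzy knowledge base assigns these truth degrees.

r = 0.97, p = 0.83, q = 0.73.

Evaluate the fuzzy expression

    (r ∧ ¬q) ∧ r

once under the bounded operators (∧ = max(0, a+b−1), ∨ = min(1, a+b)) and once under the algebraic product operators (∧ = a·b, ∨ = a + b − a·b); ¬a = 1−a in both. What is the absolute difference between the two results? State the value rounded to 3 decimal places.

Under bounded:
  ¬q = 1 − 0.73 = 0.27
  r ∧ ¬q = max(0, a+b−1) on (0.97, 0.27) = 0.24
  (r ∧ ¬q) ∧ r = max(0, a+b−1) on (0.24, 0.97) = 0.21
  → value = 0.2100
Under algebraic product:
  ¬q = 1 − 0.7300 = 0.2700
  r ∧ ¬q = a·b on (0.9700, 0.2700) = 0.2619
  (r ∧ ¬q) ∧ r = a·b on (0.2619, 0.9700) = 0.2540
  → value = 0.2540
|0.2100 − 0.2540| = 0.044

0.044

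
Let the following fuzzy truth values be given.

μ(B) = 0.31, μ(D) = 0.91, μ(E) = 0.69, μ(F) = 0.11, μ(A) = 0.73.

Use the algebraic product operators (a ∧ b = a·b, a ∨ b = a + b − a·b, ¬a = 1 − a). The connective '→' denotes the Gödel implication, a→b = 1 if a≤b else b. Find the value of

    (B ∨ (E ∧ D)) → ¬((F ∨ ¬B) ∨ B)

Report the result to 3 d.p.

E ∧ D = a·b on (0.6900, 0.9100) = 0.6279
B ∨ (E ∧ D) = a + b − a·b on (0.3100, 0.6279) = 0.7433
¬B = 1 − 0.3100 = 0.6900
F ∨ ¬B = a + b − a·b on (0.1100, 0.6900) = 0.7241
(F ∨ ¬B) ∨ B = a + b − a·b on (0.7241, 0.3100) = 0.8096
¬((F ∨ ¬B) ∨ B) = 1 − 0.8096 = 0.1904
(B ∨ (E ∧ D)) → ¬((F ∨ ¬B) ∨ B)  [Gödel: 1 if a≤b else b] with a=0.7433, b=0.1904 → 0.1904

0.190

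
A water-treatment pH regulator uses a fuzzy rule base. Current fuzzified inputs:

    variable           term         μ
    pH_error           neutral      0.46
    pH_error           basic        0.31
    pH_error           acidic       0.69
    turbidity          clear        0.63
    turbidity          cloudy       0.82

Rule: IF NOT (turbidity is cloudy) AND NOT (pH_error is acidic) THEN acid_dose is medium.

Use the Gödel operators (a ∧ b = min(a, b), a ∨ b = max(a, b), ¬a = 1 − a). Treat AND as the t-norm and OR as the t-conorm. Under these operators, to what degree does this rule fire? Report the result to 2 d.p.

0.18

firing strength: ¬cloudy=1−0.82=0.18, ¬acidic=1−0.69=0.31; AND[min(a, b)] → w = 0.18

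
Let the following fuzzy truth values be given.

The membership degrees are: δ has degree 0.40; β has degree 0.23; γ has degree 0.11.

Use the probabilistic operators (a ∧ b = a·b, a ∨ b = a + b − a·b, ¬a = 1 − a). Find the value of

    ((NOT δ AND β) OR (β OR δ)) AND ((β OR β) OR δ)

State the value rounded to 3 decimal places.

NOT δ = 1 − 0.4000 = 0.6000
NOT δ AND β = a·b on (0.6000, 0.2300) = 0.1380
β OR δ = a + b − a·b on (0.2300, 0.4000) = 0.5380
(NOT δ AND β) OR (β OR δ) = a + b − a·b on (0.1380, 0.5380) = 0.6018
β OR β = a + b − a·b on (0.2300, 0.2300) = 0.4071
(β OR β) OR δ = a + b − a·b on (0.4071, 0.4000) = 0.6443
((NOT δ AND β) OR (β OR δ)) AND ((β OR β) OR δ) = a·b on (0.6018, 0.6443) = 0.3877

0.388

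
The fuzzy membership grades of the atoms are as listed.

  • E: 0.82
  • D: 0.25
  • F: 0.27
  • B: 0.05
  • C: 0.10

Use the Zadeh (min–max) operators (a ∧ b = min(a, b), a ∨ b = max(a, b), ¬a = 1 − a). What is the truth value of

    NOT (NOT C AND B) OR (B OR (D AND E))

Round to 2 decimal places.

NOT C = 1 − 0.10 = 0.90
NOT C AND B = min(a, b) on (0.90, 0.05) = 0.05
NOT (NOT C AND B) = 1 − 0.05 = 0.95
D AND E = min(a, b) on (0.25, 0.82) = 0.25
B OR (D AND E) = max(a, b) on (0.05, 0.25) = 0.25
NOT (NOT C AND B) OR (B OR (D AND E)) = max(a, b) on (0.95, 0.25) = 0.95

0.95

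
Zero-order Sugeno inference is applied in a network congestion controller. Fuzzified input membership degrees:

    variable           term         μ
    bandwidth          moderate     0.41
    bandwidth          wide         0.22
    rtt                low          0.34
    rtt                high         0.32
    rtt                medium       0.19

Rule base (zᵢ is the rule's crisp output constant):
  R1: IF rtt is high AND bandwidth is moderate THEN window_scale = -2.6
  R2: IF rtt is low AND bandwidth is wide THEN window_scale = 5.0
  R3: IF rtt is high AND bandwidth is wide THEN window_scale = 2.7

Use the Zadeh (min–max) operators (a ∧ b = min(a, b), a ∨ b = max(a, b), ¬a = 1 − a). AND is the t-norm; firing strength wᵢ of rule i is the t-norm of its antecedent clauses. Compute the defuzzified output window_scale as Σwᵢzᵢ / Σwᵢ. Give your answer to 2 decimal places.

R1 (z=-2.6): high=0.32, moderate=0.41; AND[min(a, b)] → w = 0.32
R2 (z=5.0): low=0.34, wide=0.22; AND[min(a, b)] → w = 0.22
R3 (z=2.7): high=0.32, wide=0.22; AND[min(a, b)] → w = 0.22
Weighted average = (0.32·-2.6 + 0.22·5.0 + 0.22·2.7) / (0.32 + 0.22 + 0.22)
  = 0.8620 / 0.7600 = 1.13

1.13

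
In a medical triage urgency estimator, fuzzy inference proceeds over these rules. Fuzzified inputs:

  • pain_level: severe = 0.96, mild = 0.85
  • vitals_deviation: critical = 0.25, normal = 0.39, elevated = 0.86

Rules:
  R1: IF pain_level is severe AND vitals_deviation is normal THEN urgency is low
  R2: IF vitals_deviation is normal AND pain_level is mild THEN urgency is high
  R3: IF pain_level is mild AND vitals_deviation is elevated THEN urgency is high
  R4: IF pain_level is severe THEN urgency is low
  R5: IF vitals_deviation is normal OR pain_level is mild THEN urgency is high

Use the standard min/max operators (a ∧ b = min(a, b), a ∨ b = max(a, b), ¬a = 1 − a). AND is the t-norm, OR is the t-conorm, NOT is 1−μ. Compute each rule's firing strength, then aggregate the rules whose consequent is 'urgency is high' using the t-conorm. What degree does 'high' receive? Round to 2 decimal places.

R1: severe=0.96, normal=0.39; AND[min(a, b)] → w = 0.39
R2: normal=0.39, mild=0.85; AND[min(a, b)] → w = 0.39
R3: mild=0.85, elevated=0.86; AND[min(a, b)] → w = 0.85
R4: severe=0.96 → w = 0.96
R5: normal=0.39, mild=0.85; OR[max(a, b)] → w = 0.85
Rules with consequent 'high': {R2, R3, R5} → strengths 0.39, 0.85, 0.85
Aggregate via t-conorm [max(a, b)]: 0.85

0.85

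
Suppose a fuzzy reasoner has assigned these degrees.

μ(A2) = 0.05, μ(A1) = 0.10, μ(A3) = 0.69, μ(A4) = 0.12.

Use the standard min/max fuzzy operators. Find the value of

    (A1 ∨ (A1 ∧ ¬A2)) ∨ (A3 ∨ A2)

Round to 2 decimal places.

¬A2 = 1 − 0.05 = 0.95
A1 ∧ ¬A2 = min(a, b) on (0.10, 0.95) = 0.10
A1 ∨ (A1 ∧ ¬A2) = max(a, b) on (0.10, 0.10) = 0.10
A3 ∨ A2 = max(a, b) on (0.69, 0.05) = 0.69
(A1 ∨ (A1 ∧ ¬A2)) ∨ (A3 ∨ A2) = max(a, b) on (0.10, 0.69) = 0.69

0.69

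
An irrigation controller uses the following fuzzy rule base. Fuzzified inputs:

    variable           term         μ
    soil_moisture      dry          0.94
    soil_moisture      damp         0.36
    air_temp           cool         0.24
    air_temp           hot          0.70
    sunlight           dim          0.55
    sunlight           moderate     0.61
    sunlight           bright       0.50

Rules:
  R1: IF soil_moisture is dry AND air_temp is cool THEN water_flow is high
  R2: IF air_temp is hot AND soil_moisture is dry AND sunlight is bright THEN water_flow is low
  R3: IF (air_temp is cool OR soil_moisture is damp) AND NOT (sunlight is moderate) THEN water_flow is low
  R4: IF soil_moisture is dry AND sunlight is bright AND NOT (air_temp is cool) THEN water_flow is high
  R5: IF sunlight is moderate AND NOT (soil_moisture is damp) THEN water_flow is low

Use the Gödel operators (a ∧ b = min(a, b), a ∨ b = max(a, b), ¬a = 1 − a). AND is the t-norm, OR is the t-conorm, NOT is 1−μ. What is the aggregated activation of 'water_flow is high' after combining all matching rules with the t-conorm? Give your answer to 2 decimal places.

R1: dry=0.94, cool=0.24; AND[min(a, b)] → w = 0.24
R2: hot=0.70, dry=0.94, bright=0.50; AND[min(a, b)] → w = 0.50
R3: (cool=0.24 OR damp=0.36) = 0.36; AND[min(a, b)] with ¬moderate=1−0.61=0.39 → w = 0.36
R4: dry=0.94, bright=0.50, ¬cool=1−0.24=0.76; AND[min(a, b)] → w = 0.50
R5: moderate=0.61, ¬damp=1−0.36=0.64; AND[min(a, b)] → w = 0.61
Rules with consequent 'high': {R1, R4} → strengths 0.24, 0.50
Aggregate via t-conorm [max(a, b)]: 0.50

0.50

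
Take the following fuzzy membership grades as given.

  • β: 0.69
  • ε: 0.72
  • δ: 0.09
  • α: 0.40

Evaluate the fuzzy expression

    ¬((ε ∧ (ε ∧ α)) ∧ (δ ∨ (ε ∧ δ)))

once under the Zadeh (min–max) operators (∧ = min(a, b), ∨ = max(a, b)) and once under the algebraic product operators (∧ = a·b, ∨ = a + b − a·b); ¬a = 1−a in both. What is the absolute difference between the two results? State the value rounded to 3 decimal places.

Under Zadeh (min–max):
  ε ∧ α = min(a, b) on (0.72, 0.40) = 0.40
  ε ∧ (ε ∧ α) = min(a, b) on (0.72, 0.40) = 0.40
  ε ∧ δ = min(a, b) on (0.72, 0.09) = 0.09
  δ ∨ (ε ∧ δ) = max(a, b) on (0.09, 0.09) = 0.09
  (ε ∧ (ε ∧ α)) ∧ (δ ∨ (ε ∧ δ)) = min(a, b) on (0.40, 0.09) = 0.09
  ¬((ε ∧ (ε ∧ α)) ∧ (δ ∨ (ε ∧ δ))) = 1 − 0.09 = 0.91
  → value = 0.9100
Under algebraic product:
  ε ∧ α = a·b on (0.7200, 0.4000) = 0.2880
  ε ∧ (ε ∧ α) = a·b on (0.7200, 0.2880) = 0.2074
  ε ∧ δ = a·b on (0.7200, 0.0900) = 0.0648
  δ ∨ (ε ∧ δ) = a + b − a·b on (0.0900, 0.0648) = 0.1490
  (ε ∧ (ε ∧ α)) ∧ (δ ∨ (ε ∧ δ)) = a·b on (0.2074, 0.1490) = 0.0309
  ¬((ε ∧ (ε ∧ α)) ∧ (δ ∨ (ε ∧ δ))) = 1 − 0.0309 = 0.9691
  → value = 0.9691
|0.9100 − 0.9691| = 0.059

0.059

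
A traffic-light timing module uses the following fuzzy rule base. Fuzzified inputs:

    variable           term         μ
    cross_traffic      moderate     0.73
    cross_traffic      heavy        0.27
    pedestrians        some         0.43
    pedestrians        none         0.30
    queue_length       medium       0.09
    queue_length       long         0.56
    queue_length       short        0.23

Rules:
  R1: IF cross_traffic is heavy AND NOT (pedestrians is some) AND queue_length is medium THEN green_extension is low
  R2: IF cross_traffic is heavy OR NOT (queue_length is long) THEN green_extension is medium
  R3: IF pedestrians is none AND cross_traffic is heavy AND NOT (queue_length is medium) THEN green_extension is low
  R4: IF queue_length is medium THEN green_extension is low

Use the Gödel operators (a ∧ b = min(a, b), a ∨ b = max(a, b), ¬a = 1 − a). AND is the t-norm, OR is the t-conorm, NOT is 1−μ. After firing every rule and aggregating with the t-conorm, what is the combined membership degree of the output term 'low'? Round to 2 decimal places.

0.27

R1: heavy=0.27, ¬some=1−0.43=0.57, medium=0.09; AND[min(a, b)] → w = 0.09
R2: heavy=0.27, ¬long=1−0.56=0.44; OR[max(a, b)] → w = 0.44
R3: none=0.30, heavy=0.27, ¬medium=1−0.09=0.91; AND[min(a, b)] → w = 0.27
R4: medium=0.09 → w = 0.09
Rules with consequent 'low': {R1, R3, R4} → strengths 0.09, 0.27, 0.09
Aggregate via t-conorm [max(a, b)]: 0.27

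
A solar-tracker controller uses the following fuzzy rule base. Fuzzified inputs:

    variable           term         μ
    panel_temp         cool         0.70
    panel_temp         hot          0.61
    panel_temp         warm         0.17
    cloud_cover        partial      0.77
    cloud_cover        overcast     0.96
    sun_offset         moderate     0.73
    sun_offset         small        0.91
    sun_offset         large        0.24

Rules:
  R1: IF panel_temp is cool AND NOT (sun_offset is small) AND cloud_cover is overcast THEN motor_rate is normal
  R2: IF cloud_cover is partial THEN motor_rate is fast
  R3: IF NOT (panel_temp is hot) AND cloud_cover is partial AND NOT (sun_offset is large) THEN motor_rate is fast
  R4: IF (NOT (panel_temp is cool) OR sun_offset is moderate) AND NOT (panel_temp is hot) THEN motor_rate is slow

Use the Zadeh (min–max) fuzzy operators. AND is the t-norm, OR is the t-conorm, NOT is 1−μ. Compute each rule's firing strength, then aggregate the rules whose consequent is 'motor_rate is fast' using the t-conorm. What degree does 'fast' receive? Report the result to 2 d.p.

R1: cool=0.70, ¬small=1−0.91=0.09, overcast=0.96; AND[min(a, b)] → w = 0.09
R2: partial=0.77 → w = 0.77
R3: ¬hot=1−0.61=0.39, partial=0.77, ¬large=1−0.24=0.76; AND[min(a, b)] → w = 0.39
R4: (¬cool=1−0.70=0.30 OR moderate=0.73) = 0.73; AND[min(a, b)] with ¬hot=1−0.61=0.39 → w = 0.39
Rules with consequent 'fast': {R2, R3} → strengths 0.77, 0.39
Aggregate via t-conorm [max(a, b)]: 0.77

0.77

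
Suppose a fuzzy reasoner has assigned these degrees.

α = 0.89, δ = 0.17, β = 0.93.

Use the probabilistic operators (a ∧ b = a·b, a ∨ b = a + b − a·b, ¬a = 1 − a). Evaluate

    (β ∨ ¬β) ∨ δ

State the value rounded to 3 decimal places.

0.946

¬β = 1 − 0.9300 = 0.0700
β ∨ ¬β = a + b − a·b on (0.9300, 0.0700) = 0.9349
(β ∨ ¬β) ∨ δ = a + b − a·b on (0.9349, 0.1700) = 0.9460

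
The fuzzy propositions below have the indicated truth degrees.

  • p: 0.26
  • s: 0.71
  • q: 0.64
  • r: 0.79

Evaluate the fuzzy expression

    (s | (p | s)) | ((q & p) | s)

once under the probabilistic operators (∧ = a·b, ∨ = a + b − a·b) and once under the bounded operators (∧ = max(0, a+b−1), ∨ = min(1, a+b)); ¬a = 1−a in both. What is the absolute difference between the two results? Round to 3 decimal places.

Under probabilistic:
  p | s = a + b − a·b on (0.2600, 0.7100) = 0.7854
  s | (p | s) = a + b − a·b on (0.7100, 0.7854) = 0.9378
  q & p = a·b on (0.6400, 0.2600) = 0.1664
  (q & p) | s = a + b − a·b on (0.1664, 0.7100) = 0.7583
  (s | (p | s)) | ((q & p) | s) = a + b − a·b on (0.9378, 0.7583) = 0.9850
  → value = 0.9850
Under bounded:
  p | s = min(1, a+b) on (0.26, 0.71) = 0.97
  s | (p | s) = min(1, a+b) on (0.71, 0.97) = 1.00
  q & p = max(0, a+b−1) on (0.64, 0.26) = 0.00
  (q & p) | s = min(1, a+b) on (0.00, 0.71) = 0.71
  (s | (p | s)) | ((q & p) | s) = min(1, a+b) on (1.00, 0.71) = 1.00
  → value = 1.0000
|0.9850 − 1.0000| = 0.015

0.015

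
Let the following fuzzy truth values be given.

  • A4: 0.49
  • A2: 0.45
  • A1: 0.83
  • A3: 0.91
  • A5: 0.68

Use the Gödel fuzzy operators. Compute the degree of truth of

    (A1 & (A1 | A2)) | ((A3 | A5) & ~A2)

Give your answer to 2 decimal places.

0.83

A1 | A2 = max(a, b) on (0.83, 0.45) = 0.83
A1 & (A1 | A2) = min(a, b) on (0.83, 0.83) = 0.83
A3 | A5 = max(a, b) on (0.91, 0.68) = 0.91
~A2 = 1 − 0.45 = 0.55
(A3 | A5) & ~A2 = min(a, b) on (0.91, 0.55) = 0.55
(A1 & (A1 | A2)) | ((A3 | A5) & ~A2) = max(a, b) on (0.83, 0.55) = 0.83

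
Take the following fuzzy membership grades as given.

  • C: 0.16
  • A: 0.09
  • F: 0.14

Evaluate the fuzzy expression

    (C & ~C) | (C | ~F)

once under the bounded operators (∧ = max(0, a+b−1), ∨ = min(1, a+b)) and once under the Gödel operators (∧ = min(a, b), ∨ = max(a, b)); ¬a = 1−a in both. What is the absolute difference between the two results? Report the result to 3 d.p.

0.140

Under bounded:
  ~C = 1 − 0.16 = 0.84
  C & ~C = max(0, a+b−1) on (0.16, 0.84) = 0.00
  ~F = 1 − 0.14 = 0.86
  C | ~F = min(1, a+b) on (0.16, 0.86) = 1.00
  (C & ~C) | (C | ~F) = min(1, a+b) on (0.00, 1.00) = 1.00
  → value = 1.0000
Under Gödel:
  ~C = 1 − 0.16 = 0.84
  C & ~C = min(a, b) on (0.16, 0.84) = 0.16
  ~F = 1 − 0.14 = 0.86
  C | ~F = max(a, b) on (0.16, 0.86) = 0.86
  (C & ~C) | (C | ~F) = max(a, b) on (0.16, 0.86) = 0.86
  → value = 0.8600
|1.0000 − 0.8600| = 0.140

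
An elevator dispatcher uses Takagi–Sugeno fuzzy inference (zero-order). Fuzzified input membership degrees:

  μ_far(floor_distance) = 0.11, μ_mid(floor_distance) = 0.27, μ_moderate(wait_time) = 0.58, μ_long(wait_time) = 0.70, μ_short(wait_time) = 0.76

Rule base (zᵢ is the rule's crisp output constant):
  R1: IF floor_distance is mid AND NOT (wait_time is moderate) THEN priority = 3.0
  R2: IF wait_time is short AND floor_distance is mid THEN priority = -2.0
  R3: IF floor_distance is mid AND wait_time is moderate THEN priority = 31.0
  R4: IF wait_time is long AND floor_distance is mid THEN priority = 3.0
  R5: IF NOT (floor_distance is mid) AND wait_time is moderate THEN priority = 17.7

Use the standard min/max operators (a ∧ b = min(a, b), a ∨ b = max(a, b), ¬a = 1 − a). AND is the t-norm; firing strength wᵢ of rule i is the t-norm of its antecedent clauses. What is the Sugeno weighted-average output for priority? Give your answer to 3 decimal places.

R1 (z=3.0): mid=0.27, ¬moderate=1−0.58=0.42; AND[min(a, b)] → w = 0.27
R2 (z=-2.0): short=0.76, mid=0.27; AND[min(a, b)] → w = 0.27
R3 (z=31.0): mid=0.27, moderate=0.58; AND[min(a, b)] → w = 0.27
R4 (z=3.0): long=0.70, mid=0.27; AND[min(a, b)] → w = 0.27
R5 (z=17.7): ¬mid=1−0.27=0.73, moderate=0.58; AND[min(a, b)] → w = 0.58
Weighted average = (0.27·3.0 + 0.27·-2.0 + 0.27·31.0 + 0.27·3.0 + 0.58·17.7) / (0.27 + 0.27 + 0.27 + 0.27 + 0.58)
  = 19.7160 / 1.6600 = 11.877

11.877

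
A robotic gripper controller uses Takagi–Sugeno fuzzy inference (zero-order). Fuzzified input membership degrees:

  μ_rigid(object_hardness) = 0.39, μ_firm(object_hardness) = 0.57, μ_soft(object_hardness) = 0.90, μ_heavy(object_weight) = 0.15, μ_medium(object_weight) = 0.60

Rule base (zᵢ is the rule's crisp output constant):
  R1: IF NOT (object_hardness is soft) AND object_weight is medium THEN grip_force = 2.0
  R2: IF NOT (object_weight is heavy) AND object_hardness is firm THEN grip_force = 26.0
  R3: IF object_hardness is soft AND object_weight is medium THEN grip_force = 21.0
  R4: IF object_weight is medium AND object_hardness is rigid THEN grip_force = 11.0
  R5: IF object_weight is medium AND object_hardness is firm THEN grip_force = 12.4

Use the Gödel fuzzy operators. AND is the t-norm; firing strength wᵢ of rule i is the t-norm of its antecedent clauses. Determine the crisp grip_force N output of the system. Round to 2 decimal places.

17.48

R1 (z=2.0): ¬soft=1−0.90=0.10, medium=0.60; AND[min(a, b)] → w = 0.10
R2 (z=26.0): ¬heavy=1−0.15=0.85, firm=0.57; AND[min(a, b)] → w = 0.57
R3 (z=21.0): soft=0.90, medium=0.60; AND[min(a, b)] → w = 0.60
R4 (z=11.0): medium=0.60, rigid=0.39; AND[min(a, b)] → w = 0.39
R5 (z=12.4): medium=0.60, firm=0.57; AND[min(a, b)] → w = 0.57
Weighted average = (0.10·2.0 + 0.57·26.0 + 0.60·21.0 + 0.39·11.0 + 0.57·12.4) / (0.10 + 0.57 + 0.60 + 0.39 + 0.57)
  = 38.9780 / 2.2300 = 17.48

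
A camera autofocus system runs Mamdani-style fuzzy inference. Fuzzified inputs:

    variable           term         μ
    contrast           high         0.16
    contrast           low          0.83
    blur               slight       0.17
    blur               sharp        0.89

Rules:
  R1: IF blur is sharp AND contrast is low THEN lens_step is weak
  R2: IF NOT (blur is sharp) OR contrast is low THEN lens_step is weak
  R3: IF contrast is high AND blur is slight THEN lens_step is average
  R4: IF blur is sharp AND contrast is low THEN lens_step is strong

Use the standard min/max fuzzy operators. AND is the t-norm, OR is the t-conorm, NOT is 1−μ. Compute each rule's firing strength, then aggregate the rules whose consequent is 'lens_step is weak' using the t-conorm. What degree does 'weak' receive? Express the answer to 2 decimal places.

0.83

R1: sharp=0.89, low=0.83; AND[min(a, b)] → w = 0.83
R2: ¬sharp=1−0.89=0.11, low=0.83; OR[max(a, b)] → w = 0.83
R3: high=0.16, slight=0.17; AND[min(a, b)] → w = 0.16
R4: sharp=0.89, low=0.83; AND[min(a, b)] → w = 0.83
Rules with consequent 'weak': {R1, R2} → strengths 0.83, 0.83
Aggregate via t-conorm [max(a, b)]: 0.83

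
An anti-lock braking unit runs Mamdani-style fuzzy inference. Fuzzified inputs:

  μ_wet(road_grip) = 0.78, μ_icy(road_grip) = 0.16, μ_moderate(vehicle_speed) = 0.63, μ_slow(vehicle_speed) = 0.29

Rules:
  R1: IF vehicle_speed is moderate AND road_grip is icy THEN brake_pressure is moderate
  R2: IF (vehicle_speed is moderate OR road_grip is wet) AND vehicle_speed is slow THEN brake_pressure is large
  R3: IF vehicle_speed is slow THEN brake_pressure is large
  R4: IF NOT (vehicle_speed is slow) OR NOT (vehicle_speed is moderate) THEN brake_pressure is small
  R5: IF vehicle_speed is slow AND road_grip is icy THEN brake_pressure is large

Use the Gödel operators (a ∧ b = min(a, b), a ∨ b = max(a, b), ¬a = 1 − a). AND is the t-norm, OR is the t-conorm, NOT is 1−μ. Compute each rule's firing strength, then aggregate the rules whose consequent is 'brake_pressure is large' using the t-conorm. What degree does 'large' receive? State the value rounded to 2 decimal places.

0.29

R1: moderate=0.63, icy=0.16; AND[min(a, b)] → w = 0.16
R2: (moderate=0.63 OR wet=0.78) = 0.78; AND[min(a, b)] with slow=0.29 → w = 0.29
R3: slow=0.29 → w = 0.29
R4: ¬slow=1−0.29=0.71, ¬moderate=1−0.63=0.37; OR[max(a, b)] → w = 0.71
R5: slow=0.29, icy=0.16; AND[min(a, b)] → w = 0.16
Rules with consequent 'large': {R2, R3, R5} → strengths 0.29, 0.29, 0.16
Aggregate via t-conorm [max(a, b)]: 0.29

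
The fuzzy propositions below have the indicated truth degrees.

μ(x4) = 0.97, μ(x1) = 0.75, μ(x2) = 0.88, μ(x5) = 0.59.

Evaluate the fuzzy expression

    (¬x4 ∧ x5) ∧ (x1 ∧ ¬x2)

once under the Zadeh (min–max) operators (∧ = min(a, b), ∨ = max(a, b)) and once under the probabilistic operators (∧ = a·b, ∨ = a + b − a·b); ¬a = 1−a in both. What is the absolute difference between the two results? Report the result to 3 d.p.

Under Zadeh (min–max):
  ¬x4 = 1 − 0.97 = 0.03
  ¬x4 ∧ x5 = min(a, b) on (0.03, 0.59) = 0.03
  ¬x2 = 1 − 0.88 = 0.12
  x1 ∧ ¬x2 = min(a, b) on (0.75, 0.12) = 0.12
  (¬x4 ∧ x5) ∧ (x1 ∧ ¬x2) = min(a, b) on (0.03, 0.12) = 0.03
  → value = 0.0300
Under probabilistic:
  ¬x4 = 1 − 0.9700 = 0.0300
  ¬x4 ∧ x5 = a·b on (0.0300, 0.5900) = 0.0177
  ¬x2 = 1 − 0.8800 = 0.1200
  x1 ∧ ¬x2 = a·b on (0.7500, 0.1200) = 0.0900
  (¬x4 ∧ x5) ∧ (x1 ∧ ¬x2) = a·b on (0.0177, 0.0900) = 0.0016
  → value = 0.0016
|0.0300 − 0.0016| = 0.028

0.028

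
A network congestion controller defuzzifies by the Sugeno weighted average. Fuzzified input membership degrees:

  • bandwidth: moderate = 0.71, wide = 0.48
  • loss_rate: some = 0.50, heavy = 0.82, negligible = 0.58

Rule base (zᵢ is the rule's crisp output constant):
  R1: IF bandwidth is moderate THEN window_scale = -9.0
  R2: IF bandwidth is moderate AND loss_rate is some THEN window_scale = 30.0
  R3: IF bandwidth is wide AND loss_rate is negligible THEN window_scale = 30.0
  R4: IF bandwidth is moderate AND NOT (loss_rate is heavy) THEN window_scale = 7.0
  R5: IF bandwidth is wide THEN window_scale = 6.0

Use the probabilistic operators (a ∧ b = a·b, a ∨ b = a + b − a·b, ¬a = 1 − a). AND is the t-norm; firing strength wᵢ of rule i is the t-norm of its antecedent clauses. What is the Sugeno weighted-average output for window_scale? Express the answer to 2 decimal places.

R1 (z=-9.0): moderate=0.71 → w = 0.7100
R2 (z=30.0): moderate=0.71, some=0.50; AND[a·b] → w = 0.3550
R3 (z=30.0): wide=0.48, negligible=0.58; AND[a·b] → w = 0.2784
R4 (z=7.0): moderate=0.71, ¬heavy=1−0.82=0.18; AND[a·b] → w = 0.1278
R5 (z=6.0): wide=0.48 → w = 0.4800
Weighted average = (0.7100·-9.0 + 0.3550·30.0 + 0.2784·30.0 + 0.1278·7.0 + 0.4800·6.0) / (0.7100 + 0.3550 + 0.2784 + 0.1278 + 0.4800)
  = 16.3866 / 1.9512 = 8.40

8.40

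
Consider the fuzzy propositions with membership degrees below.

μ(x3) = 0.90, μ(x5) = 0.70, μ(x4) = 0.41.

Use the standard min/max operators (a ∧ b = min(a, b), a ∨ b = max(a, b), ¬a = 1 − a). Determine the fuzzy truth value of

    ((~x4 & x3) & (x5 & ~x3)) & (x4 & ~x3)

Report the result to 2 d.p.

~x4 = 1 − 0.41 = 0.59
~x4 & x3 = min(a, b) on (0.59, 0.90) = 0.59
~x3 = 1 − 0.90 = 0.10
x5 & ~x3 = min(a, b) on (0.70, 0.10) = 0.10
(~x4 & x3) & (x5 & ~x3) = min(a, b) on (0.59, 0.10) = 0.10
~x3 = 1 − 0.90 = 0.10
x4 & ~x3 = min(a, b) on (0.41, 0.10) = 0.10
((~x4 & x3) & (x5 & ~x3)) & (x4 & ~x3) = min(a, b) on (0.10, 0.10) = 0.10

0.10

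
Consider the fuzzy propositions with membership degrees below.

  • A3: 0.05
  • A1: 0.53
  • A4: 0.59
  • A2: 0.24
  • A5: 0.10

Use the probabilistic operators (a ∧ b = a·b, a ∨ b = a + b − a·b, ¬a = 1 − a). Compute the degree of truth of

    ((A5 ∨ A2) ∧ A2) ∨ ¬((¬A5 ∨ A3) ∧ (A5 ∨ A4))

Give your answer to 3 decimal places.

A5 ∨ A2 = a + b − a·b on (0.1000, 0.2400) = 0.3160
(A5 ∨ A2) ∧ A2 = a·b on (0.3160, 0.2400) = 0.0758
¬A5 = 1 − 0.1000 = 0.9000
¬A5 ∨ A3 = a + b − a·b on (0.9000, 0.0500) = 0.9050
A5 ∨ A4 = a + b − a·b on (0.1000, 0.5900) = 0.6310
(¬A5 ∨ A3) ∧ (A5 ∨ A4) = a·b on (0.9050, 0.6310) = 0.5711
¬((¬A5 ∨ A3) ∧ (A5 ∨ A4)) = 1 − 0.5711 = 0.4289
((A5 ∨ A2) ∧ A2) ∨ ¬((¬A5 ∨ A3) ∧ (A5 ∨ A4)) = a + b − a·b on (0.0758, 0.4289) = 0.4723

0.472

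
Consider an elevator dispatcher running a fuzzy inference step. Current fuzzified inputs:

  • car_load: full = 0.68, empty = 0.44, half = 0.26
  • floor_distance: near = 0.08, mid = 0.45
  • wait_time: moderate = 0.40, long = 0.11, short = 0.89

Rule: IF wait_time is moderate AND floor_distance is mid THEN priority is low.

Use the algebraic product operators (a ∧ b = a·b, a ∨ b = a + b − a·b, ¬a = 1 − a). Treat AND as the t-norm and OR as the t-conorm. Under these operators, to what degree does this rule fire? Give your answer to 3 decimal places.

firing strength: moderate=0.40, mid=0.45; AND[a·b] → w = 0.1800

0.180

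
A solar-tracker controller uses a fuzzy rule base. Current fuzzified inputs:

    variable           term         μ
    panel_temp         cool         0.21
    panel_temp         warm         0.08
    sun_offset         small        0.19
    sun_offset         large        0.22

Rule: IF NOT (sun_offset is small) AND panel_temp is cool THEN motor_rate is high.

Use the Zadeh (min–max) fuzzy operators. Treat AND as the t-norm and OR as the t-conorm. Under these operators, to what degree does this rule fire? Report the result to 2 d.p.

firing strength: ¬small=1−0.19=0.81, cool=0.21; AND[min(a, b)] → w = 0.21

0.21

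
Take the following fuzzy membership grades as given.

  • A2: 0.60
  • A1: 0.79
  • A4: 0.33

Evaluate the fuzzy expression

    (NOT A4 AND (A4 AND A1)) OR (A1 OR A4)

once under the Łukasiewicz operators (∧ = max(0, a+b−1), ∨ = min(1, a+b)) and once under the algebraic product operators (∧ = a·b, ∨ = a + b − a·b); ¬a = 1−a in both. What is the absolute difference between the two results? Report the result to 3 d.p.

Under Łukasiewicz:
  NOT A4 = 1 − 0.33 = 0.67
  A4 AND A1 = max(0, a+b−1) on (0.33, 0.79) = 0.12
  NOT A4 AND (A4 AND A1) = max(0, a+b−1) on (0.67, 0.12) = 0.00
  A1 OR A4 = min(1, a+b) on (0.79, 0.33) = 1.00
  (NOT A4 AND (A4 AND A1)) OR (A1 OR A4) = min(1, a+b) on (0.00, 1.00) = 1.00
  → value = 1.0000
Under algebraic product:
  NOT A4 = 1 − 0.3300 = 0.6700
  A4 AND A1 = a·b on (0.3300, 0.7900) = 0.2607
  NOT A4 AND (A4 AND A1) = a·b on (0.6700, 0.2607) = 0.1747
  A1 OR A4 = a + b − a·b on (0.7900, 0.3300) = 0.8593
  (NOT A4 AND (A4 AND A1)) OR (A1 OR A4) = a + b − a·b on (0.1747, 0.8593) = 0.8839
  → value = 0.8839
|1.0000 − 0.8839| = 0.116

0.116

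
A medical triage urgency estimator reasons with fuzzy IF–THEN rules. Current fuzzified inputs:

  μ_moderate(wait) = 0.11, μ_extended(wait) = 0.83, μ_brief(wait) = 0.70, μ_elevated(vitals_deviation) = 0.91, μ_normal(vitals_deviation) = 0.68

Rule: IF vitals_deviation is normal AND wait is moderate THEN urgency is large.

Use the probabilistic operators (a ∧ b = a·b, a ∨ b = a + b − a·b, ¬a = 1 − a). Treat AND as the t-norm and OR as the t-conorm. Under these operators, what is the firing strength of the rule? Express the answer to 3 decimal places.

0.075

firing strength: normal=0.68, moderate=0.11; AND[a·b] → w = 0.0748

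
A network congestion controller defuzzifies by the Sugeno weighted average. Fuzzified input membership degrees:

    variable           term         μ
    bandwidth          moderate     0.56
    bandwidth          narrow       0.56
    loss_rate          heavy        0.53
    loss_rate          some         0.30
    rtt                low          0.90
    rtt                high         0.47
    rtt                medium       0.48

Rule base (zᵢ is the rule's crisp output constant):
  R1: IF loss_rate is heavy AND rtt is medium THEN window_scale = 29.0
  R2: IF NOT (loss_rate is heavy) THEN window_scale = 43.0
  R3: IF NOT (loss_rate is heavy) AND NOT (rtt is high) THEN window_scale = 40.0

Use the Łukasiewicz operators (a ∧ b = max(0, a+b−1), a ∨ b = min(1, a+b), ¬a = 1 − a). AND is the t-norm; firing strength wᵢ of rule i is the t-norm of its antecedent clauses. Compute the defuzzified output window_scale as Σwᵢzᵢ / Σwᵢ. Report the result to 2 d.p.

R1 (z=29.0): heavy=0.53, medium=0.48; AND[max(0, a+b−1)] → w = 0.01
R2 (z=43.0): ¬heavy=1−0.53=0.47 → w = 0.47
R3 (z=40.0): ¬heavy=1−0.53=0.47, ¬high=1−0.47=0.53; AND[max(0, a+b−1)] → w = 0.00
Weighted average = (0.01·29.0 + 0.47·43.0 + 0.00·40.0) / (0.01 + 0.47 + 0.00)
  = 20.5000 / 0.4800 = 42.71

42.71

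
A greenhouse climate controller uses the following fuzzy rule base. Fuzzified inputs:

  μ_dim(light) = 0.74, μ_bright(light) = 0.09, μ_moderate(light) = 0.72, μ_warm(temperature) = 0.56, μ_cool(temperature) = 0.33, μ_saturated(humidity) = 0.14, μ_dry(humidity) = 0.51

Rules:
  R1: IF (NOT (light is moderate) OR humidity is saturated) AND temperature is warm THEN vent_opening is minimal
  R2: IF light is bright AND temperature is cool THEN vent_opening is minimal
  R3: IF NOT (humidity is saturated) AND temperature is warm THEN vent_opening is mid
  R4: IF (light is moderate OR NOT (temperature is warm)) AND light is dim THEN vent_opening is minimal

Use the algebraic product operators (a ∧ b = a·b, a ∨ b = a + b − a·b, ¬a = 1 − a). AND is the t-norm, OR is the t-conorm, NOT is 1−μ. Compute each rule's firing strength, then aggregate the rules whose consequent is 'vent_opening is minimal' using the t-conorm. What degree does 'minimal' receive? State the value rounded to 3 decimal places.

R1: (¬moderate=1−0.72=0.28 OR saturated=0.14) = 0.3808; AND[a·b] with warm=0.56 → w = 0.2132
R2: bright=0.09, cool=0.33; AND[a·b] → w = 0.0297
R3: ¬saturated=1−0.14=0.86, warm=0.56; AND[a·b] → w = 0.4816
R4: (moderate=0.72 OR ¬warm=1−0.56=0.44) = 0.8432; AND[a·b] with dim=0.74 → w = 0.6240
Rules with consequent 'minimal': {R1, R2, R4} → strengths 0.2132, 0.0297, 0.6240
Aggregate via t-conorm [a + b − a·b]: 0.7129

0.713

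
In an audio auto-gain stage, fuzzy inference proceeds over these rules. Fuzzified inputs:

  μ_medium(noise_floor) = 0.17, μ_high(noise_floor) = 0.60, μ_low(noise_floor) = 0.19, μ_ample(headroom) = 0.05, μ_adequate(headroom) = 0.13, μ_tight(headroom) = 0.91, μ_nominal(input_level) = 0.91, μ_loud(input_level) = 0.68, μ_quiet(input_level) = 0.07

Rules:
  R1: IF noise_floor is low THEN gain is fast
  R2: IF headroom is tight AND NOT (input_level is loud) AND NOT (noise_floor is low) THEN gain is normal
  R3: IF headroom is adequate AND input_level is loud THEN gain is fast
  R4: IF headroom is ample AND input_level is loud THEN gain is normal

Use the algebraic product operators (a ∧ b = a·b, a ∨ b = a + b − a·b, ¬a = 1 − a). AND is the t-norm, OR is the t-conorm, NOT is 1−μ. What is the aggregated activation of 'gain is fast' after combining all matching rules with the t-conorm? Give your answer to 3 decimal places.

R1: low=0.19 → w = 0.1900
R2: tight=0.91, ¬loud=1−0.68=0.32, ¬low=1−0.19=0.81; AND[a·b] → w = 0.2359
R3: adequate=0.13, loud=0.68; AND[a·b] → w = 0.0884
R4: ample=0.05, loud=0.68; AND[a·b] → w = 0.0340
Rules with consequent 'fast': {R1, R3} → strengths 0.1900, 0.0884
Aggregate via t-conorm [a + b − a·b]: 0.2616

0.262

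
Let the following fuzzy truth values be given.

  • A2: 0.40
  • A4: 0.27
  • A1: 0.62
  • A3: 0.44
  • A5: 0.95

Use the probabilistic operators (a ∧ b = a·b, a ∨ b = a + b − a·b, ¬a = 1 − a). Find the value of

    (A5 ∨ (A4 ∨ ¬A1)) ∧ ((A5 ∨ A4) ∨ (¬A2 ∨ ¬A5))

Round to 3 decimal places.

0.964

¬A1 = 1 − 0.6200 = 0.3800
A4 ∨ ¬A1 = a + b − a·b on (0.2700, 0.3800) = 0.5474
A5 ∨ (A4 ∨ ¬A1) = a + b − a·b on (0.9500, 0.5474) = 0.9774
A5 ∨ A4 = a + b − a·b on (0.9500, 0.2700) = 0.9635
¬A2 = 1 − 0.4000 = 0.6000
¬A5 = 1 − 0.9500 = 0.0500
¬A2 ∨ ¬A5 = a + b − a·b on (0.6000, 0.0500) = 0.6200
(A5 ∨ A4) ∨ (¬A2 ∨ ¬A5) = a + b − a·b on (0.9635, 0.6200) = 0.9861
(A5 ∨ (A4 ∨ ¬A1)) ∧ ((A5 ∨ A4) ∨ (¬A2 ∨ ¬A5)) = a·b on (0.9774, 0.9861) = 0.9638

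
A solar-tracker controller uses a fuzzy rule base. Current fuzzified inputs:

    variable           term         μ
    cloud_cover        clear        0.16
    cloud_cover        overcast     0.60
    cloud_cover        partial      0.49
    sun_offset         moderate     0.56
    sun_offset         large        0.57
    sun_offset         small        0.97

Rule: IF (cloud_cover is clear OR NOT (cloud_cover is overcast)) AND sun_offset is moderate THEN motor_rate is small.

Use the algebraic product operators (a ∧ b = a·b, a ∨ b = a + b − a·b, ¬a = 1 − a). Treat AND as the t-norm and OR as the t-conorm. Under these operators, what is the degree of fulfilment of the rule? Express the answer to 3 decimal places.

firing strength: (clear=0.16 OR ¬overcast=1−0.60=0.40) = 0.4960; AND[a·b] with moderate=0.56 → w = 0.2778

0.278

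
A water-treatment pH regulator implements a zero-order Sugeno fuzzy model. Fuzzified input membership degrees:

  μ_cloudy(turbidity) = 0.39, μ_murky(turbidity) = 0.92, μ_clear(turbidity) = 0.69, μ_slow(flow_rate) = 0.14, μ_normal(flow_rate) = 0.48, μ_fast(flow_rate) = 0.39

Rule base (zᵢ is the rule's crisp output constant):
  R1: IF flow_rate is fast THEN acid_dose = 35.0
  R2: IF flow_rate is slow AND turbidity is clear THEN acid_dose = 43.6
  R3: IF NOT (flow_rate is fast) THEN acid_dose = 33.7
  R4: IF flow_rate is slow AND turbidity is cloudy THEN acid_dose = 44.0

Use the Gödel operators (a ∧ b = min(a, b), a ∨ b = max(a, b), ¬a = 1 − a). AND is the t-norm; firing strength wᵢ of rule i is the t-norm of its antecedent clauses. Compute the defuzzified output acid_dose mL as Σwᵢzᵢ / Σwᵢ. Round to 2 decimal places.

R1 (z=35.0): fast=0.39 → w = 0.39
R2 (z=43.6): slow=0.14, clear=0.69; AND[min(a, b)] → w = 0.14
R3 (z=33.7): ¬fast=1−0.39=0.61 → w = 0.61
R4 (z=44.0): slow=0.14, cloudy=0.39; AND[min(a, b)] → w = 0.14
Weighted average = (0.39·35.0 + 0.14·43.6 + 0.61·33.7 + 0.14·44.0) / (0.39 + 0.14 + 0.61 + 0.14)
  = 46.4710 / 1.2800 = 36.31

36.31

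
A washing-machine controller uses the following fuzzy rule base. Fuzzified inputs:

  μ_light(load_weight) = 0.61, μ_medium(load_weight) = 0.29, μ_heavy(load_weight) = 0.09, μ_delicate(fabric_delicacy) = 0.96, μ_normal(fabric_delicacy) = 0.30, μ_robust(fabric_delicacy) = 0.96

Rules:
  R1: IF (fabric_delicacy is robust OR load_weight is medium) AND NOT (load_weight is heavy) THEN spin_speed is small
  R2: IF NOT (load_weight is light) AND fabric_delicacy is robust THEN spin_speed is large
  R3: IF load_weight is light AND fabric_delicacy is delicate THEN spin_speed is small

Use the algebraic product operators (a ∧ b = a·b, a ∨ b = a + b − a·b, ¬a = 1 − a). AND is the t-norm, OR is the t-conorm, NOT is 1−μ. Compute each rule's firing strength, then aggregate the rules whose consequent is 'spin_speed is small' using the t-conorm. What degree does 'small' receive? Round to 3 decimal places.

R1: (robust=0.96 OR medium=0.29) = 0.9716; AND[a·b] with ¬heavy=1−0.09=0.91 → w = 0.8842
R2: ¬light=1−0.61=0.39, robust=0.96; AND[a·b] → w = 0.3744
R3: light=0.61, delicate=0.96; AND[a·b] → w = 0.5856
Rules with consequent 'small': {R1, R3} → strengths 0.8842, 0.5856
Aggregate via t-conorm [a + b − a·b]: 0.9520

0.952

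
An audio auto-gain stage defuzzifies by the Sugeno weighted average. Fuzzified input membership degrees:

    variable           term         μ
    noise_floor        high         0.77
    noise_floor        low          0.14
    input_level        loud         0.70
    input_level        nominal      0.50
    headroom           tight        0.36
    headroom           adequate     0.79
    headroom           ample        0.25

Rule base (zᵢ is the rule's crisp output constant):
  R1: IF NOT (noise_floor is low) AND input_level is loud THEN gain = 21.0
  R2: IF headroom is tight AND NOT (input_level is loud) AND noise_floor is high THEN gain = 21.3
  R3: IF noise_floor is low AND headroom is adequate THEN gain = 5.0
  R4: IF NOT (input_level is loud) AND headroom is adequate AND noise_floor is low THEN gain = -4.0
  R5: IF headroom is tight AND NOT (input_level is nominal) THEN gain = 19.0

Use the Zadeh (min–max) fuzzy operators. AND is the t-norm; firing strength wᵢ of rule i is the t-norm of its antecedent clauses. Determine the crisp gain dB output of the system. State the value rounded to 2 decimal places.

17.12

R1 (z=21.0): ¬low=1−0.14=0.86, loud=0.70; AND[min(a, b)] → w = 0.70
R2 (z=21.3): tight=0.36, ¬loud=1−0.70=0.30, high=0.77; AND[min(a, b)] → w = 0.30
R3 (z=5.0): low=0.14, adequate=0.79; AND[min(a, b)] → w = 0.14
R4 (z=-4.0): ¬loud=1−0.70=0.30, adequate=0.79, low=0.14; AND[min(a, b)] → w = 0.14
R5 (z=19.0): tight=0.36, ¬nominal=1−0.50=0.50; AND[min(a, b)] → w = 0.36
Weighted average = (0.70·21.0 + 0.30·21.3 + 0.14·5.0 + 0.14·-4.0 + 0.36·19.0) / (0.70 + 0.30 + 0.14 + 0.14 + 0.36)
  = 28.0700 / 1.6400 = 17.12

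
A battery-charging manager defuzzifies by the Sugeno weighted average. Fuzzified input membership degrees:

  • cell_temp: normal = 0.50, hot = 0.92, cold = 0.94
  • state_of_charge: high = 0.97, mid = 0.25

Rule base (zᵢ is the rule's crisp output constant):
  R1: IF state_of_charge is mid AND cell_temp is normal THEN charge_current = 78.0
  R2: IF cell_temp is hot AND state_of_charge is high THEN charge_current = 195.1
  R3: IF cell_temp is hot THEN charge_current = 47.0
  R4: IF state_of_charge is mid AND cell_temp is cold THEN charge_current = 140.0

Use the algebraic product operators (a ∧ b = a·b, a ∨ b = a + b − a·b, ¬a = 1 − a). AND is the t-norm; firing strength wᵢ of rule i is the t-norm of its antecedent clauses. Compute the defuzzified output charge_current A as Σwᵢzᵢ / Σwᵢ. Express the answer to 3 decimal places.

119.682

R1 (z=78.0): mid=0.25, normal=0.50; AND[a·b] → w = 0.1250
R2 (z=195.1): hot=0.92, high=0.97; AND[a·b] → w = 0.8924
R3 (z=47.0): hot=0.92 → w = 0.9200
R4 (z=140.0): mid=0.25, cold=0.94; AND[a·b] → w = 0.2350
Weighted average = (0.1250·78.0 + 0.8924·195.1 + 0.9200·47.0 + 0.2350·140.0) / (0.1250 + 0.8924 + 0.9200 + 0.2350)
  = 259.9972 / 2.1724 = 119.682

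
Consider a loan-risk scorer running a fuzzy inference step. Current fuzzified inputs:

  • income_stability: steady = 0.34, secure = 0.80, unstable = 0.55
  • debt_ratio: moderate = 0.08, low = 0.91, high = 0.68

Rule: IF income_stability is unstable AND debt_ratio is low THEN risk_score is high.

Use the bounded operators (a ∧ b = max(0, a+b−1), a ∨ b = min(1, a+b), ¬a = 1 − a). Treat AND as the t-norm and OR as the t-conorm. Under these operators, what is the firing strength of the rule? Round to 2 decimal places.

0.46

firing strength: unstable=0.55, low=0.91; AND[max(0, a+b−1)] → w = 0.46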